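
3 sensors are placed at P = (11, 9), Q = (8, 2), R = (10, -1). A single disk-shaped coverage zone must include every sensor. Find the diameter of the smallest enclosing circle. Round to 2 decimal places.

Side lengths²: PQ² = 58, PR² = 101, QR² = 13.
Since PR² = 101 ≥ 58 + 13 = 71, the angle opposite PR is not acute, so the smallest enclosing circle has PR as diameter.
Centre = midpoint of PR = (10.5, 4), r² = 101/4 = 25.25.
Diameter = 2r = 2√(25.25) ≈ 10.05.

10.05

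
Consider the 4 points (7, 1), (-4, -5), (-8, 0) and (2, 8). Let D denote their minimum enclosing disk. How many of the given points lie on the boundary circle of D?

A smallest enclosing disk is always determined by at most three of the input points on its boundary.
The minimum enclosing circle is determined by three boundary points: (7, 1), (-8, 0), (2, 8).
Their circumcentre is (-29/55, 10/11) with r² = 171421/3025.
The farthest remaining point (-4, -5) is at distance² 142106/3025 ≤ 171421/3025.
The points at distance exactly r from the centre are (7, 1), (-8, 0), (2, 8) — 3 points.

3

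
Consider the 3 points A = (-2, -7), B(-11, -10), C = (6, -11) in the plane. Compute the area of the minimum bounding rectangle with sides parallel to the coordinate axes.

68

x ranges over [-11, 6], width 17.
y ranges over [-11, -7], height 4.
Area = 17 × 4 = 68.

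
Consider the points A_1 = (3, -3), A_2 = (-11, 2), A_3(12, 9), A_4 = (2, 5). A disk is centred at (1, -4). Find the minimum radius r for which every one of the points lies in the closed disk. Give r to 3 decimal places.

17.029

The required radius is the distance from (1, -4) to the farthest point.
Squared distances: 5, 180, 290, 82.
Maximum is 290, attained at A_3.
r = √290 ≈ 17.029.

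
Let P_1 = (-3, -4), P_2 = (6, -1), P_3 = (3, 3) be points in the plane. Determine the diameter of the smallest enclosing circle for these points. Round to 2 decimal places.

Side lengths²: P_1P_2² = 90, P_1P_3² = 85, P_2P_3² = 25.
Since P_1P_2² = 90 < 85 + 25 = 110, the triangle is acute, so the smallest enclosing circle is the circumcircle.
Circumcentre = (7/6, -1.5), r² = 425/18.
Diameter = 2r = 2√(425/18) ≈ 9.72.

9.72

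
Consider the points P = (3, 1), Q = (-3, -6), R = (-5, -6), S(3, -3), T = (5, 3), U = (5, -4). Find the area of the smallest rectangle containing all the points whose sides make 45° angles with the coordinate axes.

In coordinates u = x + y, v = x − y the rectangle is axis-aligned; the map (x,y)→(u,v) scales areas by 2.
u-values: 4, -9, -11, 0, 8, 1; range = 8 − (-11) = 19.
v-values: 2, 3, 1, 6, 2, 9; range = 9 − 1 = 8.
Area = (19 × 8) / 2 = 76.

76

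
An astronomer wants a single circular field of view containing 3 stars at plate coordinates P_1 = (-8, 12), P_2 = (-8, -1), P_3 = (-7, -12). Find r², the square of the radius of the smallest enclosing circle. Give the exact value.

Side lengths²: P_1P_2² = 169, P_1P_3² = 577, P_2P_3² = 122.
Since P_1P_3² = 577 ≥ 169 + 122 = 291, the angle opposite P_1P_3 is not acute, so the smallest enclosing circle has P_1P_3 as diameter.
Centre = midpoint of P_1P_3 = (-7.5, 0), r² = 577/4 = 144.25.

144.25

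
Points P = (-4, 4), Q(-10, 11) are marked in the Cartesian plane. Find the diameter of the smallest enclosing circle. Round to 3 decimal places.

9.220

The smallest circle enclosing two points has them as diameter endpoints.
Centre = midpoint = (-7, 7.5); r² = |PQ|²/4 = 85/4 = 21.25.
Diameter = 2r = 2√(21.25) ≈ 9.220.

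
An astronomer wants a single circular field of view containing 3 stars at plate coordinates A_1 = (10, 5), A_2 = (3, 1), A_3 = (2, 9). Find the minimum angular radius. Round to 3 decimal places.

4.845

Side lengths²: A_1A_2² = 65, A_1A_3² = 80, A_2A_3² = 65.
Since A_1A_3² = 80 < 65 + 65 = 130, the triangle is acute, so the smallest enclosing circle is the circumcircle.
Circumcentre = (31/6, 16/3), r² = 845/36.
r = √(845/36) ≈ 4.845.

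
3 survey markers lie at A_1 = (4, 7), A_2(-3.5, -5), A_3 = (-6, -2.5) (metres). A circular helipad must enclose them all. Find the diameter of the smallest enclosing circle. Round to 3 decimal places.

14.156

Side lengths²: A_1A_2² = 200.25, A_1A_3² = 190.25, A_2A_3² = 12.5.
Since A_1A_2² = 200.25 < 190.25 + 12.5 = 202.75, the triangle is acute, so the smallest enclosing circle is the circumcircle.
Circumcentre = (5/52, 57/52), r² = 67729/1352.
Diameter = 2r = 2√(67729/1352) ≈ 14.156.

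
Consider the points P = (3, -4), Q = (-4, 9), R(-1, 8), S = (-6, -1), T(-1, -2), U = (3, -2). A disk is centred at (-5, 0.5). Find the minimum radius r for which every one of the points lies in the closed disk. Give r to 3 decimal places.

The required radius is the distance from (-5, 0.5) to the farthest point.
Squared distances: 84.25, 73.25, 72.25, 3.25, 22.25, 70.25.
Maximum is 84.25, attained at P.
r = √(84.25) ≈ 9.179.

9.179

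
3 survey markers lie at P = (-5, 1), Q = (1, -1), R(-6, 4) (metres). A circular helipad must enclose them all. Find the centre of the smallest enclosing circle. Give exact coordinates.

(-2.5, 1.5)

Side lengths²: PQ² = 40, PR² = 10, QR² = 74.
Since QR² = 74 ≥ 40 + 10 = 50, the angle opposite QR is not acute, so the smallest enclosing circle has QR as diameter.
Centre = midpoint of QR = (-2.5, 1.5), r² = 74/4 = 18.5.
Centre = (-2.5, 1.5).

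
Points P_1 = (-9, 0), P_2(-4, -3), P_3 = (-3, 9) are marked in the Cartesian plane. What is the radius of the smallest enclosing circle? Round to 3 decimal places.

Side lengths²: P_1P_2² = 34, P_1P_3² = 117, P_2P_3² = 145.
Since P_2P_3² = 145 < 117 + 34 = 151, the triangle is acute, so the smallest enclosing circle is the circumcircle.
Circumcentre = (-53/14, 127/42), r² = 32045/882.
r = √(32045/882) ≈ 6.028.

6.028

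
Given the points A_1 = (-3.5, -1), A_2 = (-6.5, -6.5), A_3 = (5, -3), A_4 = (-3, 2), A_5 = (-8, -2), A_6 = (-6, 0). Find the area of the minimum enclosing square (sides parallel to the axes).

169

The bounding box has width 13 and height 8.5.
An axis-aligned square enclosing the set must have side ≥ max(width, height).
So the minimum side is max(13, 8.5) = 13.
Area = 13² = 169.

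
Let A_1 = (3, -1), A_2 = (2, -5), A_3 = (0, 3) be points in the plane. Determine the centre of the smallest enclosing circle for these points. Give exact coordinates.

(1, -1)

Side lengths²: A_1A_2² = 17, A_1A_3² = 25, A_2A_3² = 68.
Since A_2A_3² = 68 ≥ 25 + 17 = 42, the angle opposite A_2A_3 is not acute, so the smallest enclosing circle has A_2A_3 as diameter.
Centre = midpoint of A_2A_3 = (1, -1), r² = 68/4 = 17.
Centre = (1, -1).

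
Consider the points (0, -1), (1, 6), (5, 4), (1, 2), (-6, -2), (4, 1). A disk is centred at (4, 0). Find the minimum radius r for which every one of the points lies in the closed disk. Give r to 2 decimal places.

10.20

The required radius is the distance from (4, 0) to the farthest point.
Squared distances: 17, 45, 17, 13, 104, 1.
Maximum is 104, attained at (-6, -2).
r = √104 ≈ 10.20.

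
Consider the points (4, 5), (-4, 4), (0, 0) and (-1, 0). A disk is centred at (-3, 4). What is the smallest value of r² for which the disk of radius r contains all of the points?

The required radius is the distance from (-3, 4) to the farthest point.
Squared distances: 50, 1, 25, 20.
Maximum is 50, attained at (4, 5).

50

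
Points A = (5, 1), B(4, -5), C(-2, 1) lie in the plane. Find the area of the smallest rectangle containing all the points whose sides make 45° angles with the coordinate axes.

In coordinates u = x + y, v = x − y the rectangle is axis-aligned; the map (x,y)→(u,v) scales areas by 2.
u-values: 6, -1, -1; range = 6 − (-1) = 7.
v-values: 4, 9, -3; range = 9 − (-3) = 12.
Area = (7 × 12) / 2 = 42.

42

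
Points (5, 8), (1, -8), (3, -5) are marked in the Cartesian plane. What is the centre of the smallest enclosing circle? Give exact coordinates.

(3, 0)

Call the three points A, B, C in the order given.
Side lengths²: AB² = 272, AC² = 173, BC² = 13.
Since AB² = 272 ≥ 173 + 13 = 186, the angle opposite AB is not acute, so the smallest enclosing circle has AB as diameter.
Centre = midpoint of AB = (3, 0), r² = 272/4 = 68.
Centre = (3, 0).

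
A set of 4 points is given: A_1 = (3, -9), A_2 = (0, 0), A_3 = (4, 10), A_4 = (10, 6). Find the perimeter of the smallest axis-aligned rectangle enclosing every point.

Width = max x − min x = 10 − 0 = 10.
Height = max y − min y = 10 − (-9) = 19.
Perimeter = 2(10 + 19) = 58.

58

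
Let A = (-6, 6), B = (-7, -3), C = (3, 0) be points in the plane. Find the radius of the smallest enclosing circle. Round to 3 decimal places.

Side lengths²: AB² = 82, AC² = 117, BC² = 109.
Since AC² = 117 < 109 + 82 = 191, the triangle is acute, so the smallest enclosing circle is the circumcircle.
Circumcentre = (-161/58, 63/58), r² = 58097/1682.
r = √(58097/1682) ≈ 5.877.

5.877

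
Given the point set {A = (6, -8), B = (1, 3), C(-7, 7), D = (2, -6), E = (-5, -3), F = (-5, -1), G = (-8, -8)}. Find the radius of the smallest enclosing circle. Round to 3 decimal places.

9.947

A smallest enclosing disk is always determined by at most three of the input points on its boundary.
The minimum enclosing circle is determined by three boundary points: A, C, G.
Their circumcentre is (-1, -14/15) with r² = 22261/225.
The farthest remaining point D is at distance² 7801/225 ≤ 22261/225.
r = √(22261/225) ≈ 9.947.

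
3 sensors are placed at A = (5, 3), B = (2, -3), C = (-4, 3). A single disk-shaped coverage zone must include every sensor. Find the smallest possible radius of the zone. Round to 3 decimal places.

Side lengths²: AB² = 45, AC² = 81, BC² = 72.
Since AC² = 81 < 72 + 45 = 117, the triangle is acute, so the smallest enclosing circle is the circumcircle.
Circumcentre = (0.5, 1.5), r² = 22.5.
r = √(22.5) ≈ 4.743.

4.743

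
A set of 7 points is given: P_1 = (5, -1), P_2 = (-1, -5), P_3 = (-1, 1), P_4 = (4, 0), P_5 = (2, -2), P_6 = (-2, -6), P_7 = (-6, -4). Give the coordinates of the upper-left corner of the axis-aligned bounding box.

(-6, 1)

x-range [-6, 5], y-range [-6, 1].
The upper-left corner is (-6, 1).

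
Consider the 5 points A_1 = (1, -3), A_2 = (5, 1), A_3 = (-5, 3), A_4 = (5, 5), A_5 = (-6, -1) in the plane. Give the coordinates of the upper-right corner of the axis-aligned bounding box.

(5, 5)

x-range [-6, 5], y-range [-3, 5].
The upper-right corner is (5, 5).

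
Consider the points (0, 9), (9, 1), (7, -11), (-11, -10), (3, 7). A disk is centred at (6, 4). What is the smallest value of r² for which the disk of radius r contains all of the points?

The required radius is the distance from (6, 4) to the farthest point.
Squared distances: 61, 18, 226, 485, 18.
Maximum is 485, attained at (-11, -10).

485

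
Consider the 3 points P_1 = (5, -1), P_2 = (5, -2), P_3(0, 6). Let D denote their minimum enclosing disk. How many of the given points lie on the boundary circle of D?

Side lengths²: P_1P_2² = 1, P_1P_3² = 74, P_2P_3² = 89.
Since P_2P_3² = 89 ≥ 74 + 1 = 75, the angle opposite P_2P_3 is not acute, so the smallest enclosing circle has P_2P_3 as diameter.
Centre = midpoint of P_2P_3 = (2.5, 2), r² = 89/4 = 22.25.
The points at distance exactly r from the centre are P_2, P_3 — 2 points.

2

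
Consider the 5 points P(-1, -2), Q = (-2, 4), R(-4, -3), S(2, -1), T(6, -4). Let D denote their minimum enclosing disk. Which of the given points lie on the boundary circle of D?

The minimum enclosing circle is determined by three boundary points: Q, R, T.
Their circumcentre is (23/18, -13/18) with r² = 5353/162.
The farthest remaining point P is at distance² 1105/162 ≤ 5353/162.
The points at distance exactly r from the centre are Q, R, T — 3 points.

Q, R, T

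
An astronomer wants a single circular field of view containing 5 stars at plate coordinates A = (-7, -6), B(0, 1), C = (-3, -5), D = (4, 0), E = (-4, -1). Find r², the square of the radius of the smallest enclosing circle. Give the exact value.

A smallest enclosing disk is always determined by at most three of the input points on its boundary.
The farthest pair is A–D with squared distance 157. The circle on this segment as diameter has centre (-1.5, -3) and r² = 157/4 = 39.25.
Check B: distance² to centre = 18.25 ≤ 39.25, so it lies inside.
All remaining points lie in this disk, and no smaller disk contains both endpoints, so this is the minimum enclosing circle.

39.25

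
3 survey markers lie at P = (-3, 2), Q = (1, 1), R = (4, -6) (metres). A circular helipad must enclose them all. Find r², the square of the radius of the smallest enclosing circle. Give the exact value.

Side lengths²: PQ² = 17, PR² = 113, QR² = 58.
Since PR² = 113 ≥ 58 + 17 = 75, the angle opposite PR is not acute, so the smallest enclosing circle has PR as diameter.
Centre = midpoint of PR = (0.5, -2), r² = 113/4 = 28.25.

28.25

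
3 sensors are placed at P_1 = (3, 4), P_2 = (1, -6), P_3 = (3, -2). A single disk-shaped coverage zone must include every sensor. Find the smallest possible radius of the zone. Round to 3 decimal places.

Side lengths²: P_1P_2² = 104, P_1P_3² = 36, P_2P_3² = 20.
Since P_1P_2² = 104 ≥ 36 + 20 = 56, the angle opposite P_1P_2 is not acute, so the smallest enclosing circle has P_1P_2 as diameter.
Centre = midpoint of P_1P_2 = (2, -1), r² = 104/4 = 26.
r = √26 ≈ 5.099.

5.099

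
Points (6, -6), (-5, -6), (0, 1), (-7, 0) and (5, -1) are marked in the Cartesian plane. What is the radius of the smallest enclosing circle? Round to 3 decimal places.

7.159

By Welzl's lemma the MEC is supported by two points (diametrically opposite) or three points (on a circumcircle).
The farthest pair is (6, -6)–(-7, 0) with squared distance 205. The circle on this segment as diameter has centre (-0.5, -3) and r² = 205/4 = 51.25.
Check (-5, -6): distance² to centre = 29.25 ≤ 51.25, so it lies inside.
All remaining points lie in this disk, and no smaller disk contains both endpoints, so this is the minimum enclosing circle.
r = √(51.25) ≈ 7.159.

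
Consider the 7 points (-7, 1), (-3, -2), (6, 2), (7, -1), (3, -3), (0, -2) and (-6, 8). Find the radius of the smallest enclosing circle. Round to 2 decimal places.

7.91

By Welzl's lemma the MEC is supported by two points (diametrically opposite) or three points (on a circumcircle).
The farthest pair is (7, -1)–(-6, 8) with squared distance 250. The circle on this segment as diameter has centre (0.5, 3.5) and r² = 250/4 = 62.5.
Check (-7, 1): distance² to centre = 62.5 ≤ 62.5, so it lies inside.
All remaining points lie in this disk, and no smaller disk contains both endpoints, so this is the minimum enclosing circle.
r = √(62.5) ≈ 7.91.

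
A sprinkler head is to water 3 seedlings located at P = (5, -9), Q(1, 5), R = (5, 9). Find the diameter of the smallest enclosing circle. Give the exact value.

18

Side lengths²: PQ² = 212, PR² = 324, QR² = 32.
Since PR² = 324 ≥ 212 + 32 = 244, the angle opposite PR is not acute, so the smallest enclosing circle has PR as diameter.
Centre = midpoint of PR = (5, 0), r² = 324/4 = 81.
Diameter = 2r = 2√81 = 18.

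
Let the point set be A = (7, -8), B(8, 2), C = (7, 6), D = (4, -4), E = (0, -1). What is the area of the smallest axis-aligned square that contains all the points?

196

The bounding box has width 8 and height 14.
An axis-aligned square enclosing the set must have side ≥ max(width, height).
So the minimum side is max(8, 14) = 14.
Area = 14² = 196.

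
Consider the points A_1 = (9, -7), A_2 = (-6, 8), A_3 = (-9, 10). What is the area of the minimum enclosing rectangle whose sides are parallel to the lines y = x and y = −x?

17.5

In coordinates u = x + y, v = x − y the rectangle is axis-aligned; the map (x,y)→(u,v) scales areas by 2.
u-values: 2, 2, 1; range = 2 − 1 = 1.
v-values: 16, -14, -19; range = 16 − (-19) = 35.
Area = (1 × 35) / 2 = 17.5.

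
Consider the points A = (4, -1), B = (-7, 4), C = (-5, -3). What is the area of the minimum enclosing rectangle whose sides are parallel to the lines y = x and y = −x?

In coordinates u = x + y, v = x − y the rectangle is axis-aligned; the map (x,y)→(u,v) scales areas by 2.
u-values: 3, -3, -8; range = 3 − (-8) = 11.
v-values: 5, -11, -2; range = 5 − (-11) = 16.
Area = (11 × 16) / 2 = 88.

88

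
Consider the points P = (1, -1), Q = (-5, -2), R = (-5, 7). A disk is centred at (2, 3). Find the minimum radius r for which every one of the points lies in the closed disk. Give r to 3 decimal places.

8.602

The required radius is the distance from (2, 3) to the farthest point.
Squared distances: 17, 74, 65.
Maximum is 74, attained at Q.
r = √74 ≈ 8.602.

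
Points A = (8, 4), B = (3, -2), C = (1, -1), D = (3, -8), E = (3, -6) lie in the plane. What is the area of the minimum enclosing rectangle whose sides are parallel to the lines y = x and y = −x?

76.5

In coordinates u = x + y, v = x − y the rectangle is axis-aligned; the map (x,y)→(u,v) scales areas by 2.
u-values: 12, 1, 0, -5, -3; range = 12 − (-5) = 17.
v-values: 4, 5, 2, 11, 9; range = 11 − 2 = 9.
Area = (17 × 9) / 2 = 76.5.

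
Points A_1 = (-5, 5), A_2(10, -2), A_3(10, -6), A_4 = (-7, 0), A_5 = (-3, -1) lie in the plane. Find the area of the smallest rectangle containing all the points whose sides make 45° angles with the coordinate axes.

195

In coordinates u = x + y, v = x − y the rectangle is axis-aligned; the map (x,y)→(u,v) scales areas by 2.
u-values: 0, 8, 4, -7, -4; range = 8 − (-7) = 15.
v-values: -10, 12, 16, -7, -2; range = 16 − (-10) = 26.
Area = (15 × 26) / 2 = 195.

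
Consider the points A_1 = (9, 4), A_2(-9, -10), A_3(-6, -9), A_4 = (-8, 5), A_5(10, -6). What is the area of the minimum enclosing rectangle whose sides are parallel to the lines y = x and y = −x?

In coordinates u = x + y, v = x − y the rectangle is axis-aligned; the map (x,y)→(u,v) scales areas by 2.
u-values: 13, -19, -15, -3, 4; range = 13 − (-19) = 32.
v-values: 5, 1, 3, -13, 16; range = 16 − (-13) = 29.
Area = (32 × 29) / 2 = 464.

464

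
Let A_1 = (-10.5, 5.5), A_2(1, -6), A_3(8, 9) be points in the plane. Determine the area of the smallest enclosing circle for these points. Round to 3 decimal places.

315.240

Side lengths²: A_1A_2² = 264.5, A_1A_3² = 354.5, A_2A_3² = 274.
Since A_1A_3² = 354.5 < 274 + 264.5 = 538.5, the triangle is acute, so the smallest enclosing circle is the circumcircle.
Circumcentre = (-27/44, 171/44), r² = 97133/968.
Area = π·r² = π·97133/968 ≈ 315.240.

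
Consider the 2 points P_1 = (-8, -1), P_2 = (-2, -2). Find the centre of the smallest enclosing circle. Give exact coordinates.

The smallest circle enclosing two points has them as diameter endpoints.
Centre = midpoint = (-5, -1.5); r² = |P_1P_2|²/4 = 37/4 = 9.25.
Centre = (-5, -1.5).

(-5, -1.5)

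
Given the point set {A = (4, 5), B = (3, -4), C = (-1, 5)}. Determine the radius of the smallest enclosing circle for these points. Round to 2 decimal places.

Side lengths²: AB² = 82, AC² = 25, BC² = 97.
Since BC² = 97 < 82 + 25 = 107, the triangle is acute, so the smallest enclosing circle is the circumcircle.
Circumcentre = (1.5, 13/18), r² = 3977/162.
r = √(3977/162) ≈ 4.95.

4.95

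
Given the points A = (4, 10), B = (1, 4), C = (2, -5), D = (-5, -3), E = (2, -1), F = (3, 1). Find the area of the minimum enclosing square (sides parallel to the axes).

225

The bounding box has width 9 and height 15.
An axis-aligned square enclosing the set must have side ≥ max(width, height).
So the minimum side is max(9, 15) = 15.
Area = 15² = 225.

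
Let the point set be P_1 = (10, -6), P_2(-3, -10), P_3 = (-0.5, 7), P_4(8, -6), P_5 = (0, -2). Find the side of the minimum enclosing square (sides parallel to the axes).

The bounding box has width 13 and height 17.
An axis-aligned square enclosing the set must have side ≥ max(width, height).
So the minimum side is max(13, 17) = 17.

17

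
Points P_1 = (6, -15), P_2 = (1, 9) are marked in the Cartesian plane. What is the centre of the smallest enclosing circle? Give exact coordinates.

The smallest circle enclosing two points has them as diameter endpoints.
Centre = midpoint = (3.5, -3); r² = |P_1P_2|²/4 = 601/4 = 150.25.
Centre = (3.5, -3).

(3.5, -3)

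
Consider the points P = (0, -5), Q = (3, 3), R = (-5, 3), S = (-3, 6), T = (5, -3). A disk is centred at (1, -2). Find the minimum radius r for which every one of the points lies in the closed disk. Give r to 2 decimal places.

8.94

The required radius is the distance from (1, -2) to the farthest point.
Squared distances: 10, 29, 61, 80, 17.
Maximum is 80, attained at S.
r = √80 ≈ 8.94.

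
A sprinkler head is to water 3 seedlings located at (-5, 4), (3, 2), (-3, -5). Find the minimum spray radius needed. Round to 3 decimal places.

5.154

Call the three points A, B, C in the order given.
Side lengths²: AB² = 68, AC² = 85, BC² = 85.
Since BC² = 85 < 85 + 68 = 153, the triangle is acute, so the smallest enclosing circle is the circumcircle.
Circumcentre = (-1.75, 0), r² = 26.5625.
r = √(26.5625) ≈ 5.154.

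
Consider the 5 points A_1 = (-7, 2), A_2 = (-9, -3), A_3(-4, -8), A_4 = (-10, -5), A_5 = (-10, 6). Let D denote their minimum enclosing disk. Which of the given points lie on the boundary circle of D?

A_3, A_5

By Welzl's lemma the MEC is supported by two points (diametrically opposite) or three points (on a circumcircle).
The farthest pair is A_3–A_5 with squared distance 232. The circle on this segment as diameter has centre (-7, -1) and r² = 232/4 = 58.
Check A_1: distance² to centre = 9 ≤ 58, so it lies inside.
All remaining points lie in this disk, and no smaller disk contains both endpoints, so this is the minimum enclosing circle.
The points at distance exactly r from the centre are A_3, A_5 — 2 points.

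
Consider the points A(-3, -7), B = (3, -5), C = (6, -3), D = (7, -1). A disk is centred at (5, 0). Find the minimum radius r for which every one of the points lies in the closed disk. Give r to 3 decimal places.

10.630

The required radius is the distance from (5, 0) to the farthest point.
Squared distances: 113, 29, 10, 5.
Maximum is 113, attained at A.
r = √113 ≈ 10.630.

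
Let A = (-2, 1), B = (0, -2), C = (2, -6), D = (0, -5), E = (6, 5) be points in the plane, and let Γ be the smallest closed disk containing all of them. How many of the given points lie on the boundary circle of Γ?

A smallest enclosing disk is always determined by at most three of the input points on its boundary.
The minimum enclosing circle is determined by three boundary points: C, D, E.
Their circumcentre is (93/26, -9/26) with r² = 11645/338.
The farthest remaining point A is at distance² 11125/338 ≤ 11645/338.
The points at distance exactly r from the centre are C, D, E — 3 points.

3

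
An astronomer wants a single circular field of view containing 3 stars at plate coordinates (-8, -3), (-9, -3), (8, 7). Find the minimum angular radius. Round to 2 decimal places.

Call the three points A, B, C in the order given.
Side lengths²: AB² = 1, AC² = 356, BC² = 389.
Since BC² = 389 ≥ 356 + 1 = 357, the angle opposite BC is not acute, so the smallest enclosing circle has BC as diameter.
Centre = midpoint of BC = (-0.5, 2), r² = 389/4 = 97.25.
r = √(97.25) ≈ 9.86.

9.86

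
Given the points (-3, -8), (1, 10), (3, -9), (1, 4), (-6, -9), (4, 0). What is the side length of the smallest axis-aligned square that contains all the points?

The bounding box has width 10 and height 19.
An axis-aligned square enclosing the set must have side ≥ max(width, height).
So the minimum side is max(10, 19) = 19.

19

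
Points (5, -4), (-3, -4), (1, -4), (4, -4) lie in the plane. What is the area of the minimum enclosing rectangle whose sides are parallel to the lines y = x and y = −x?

32

In coordinates u = x + y, v = x − y the rectangle is axis-aligned; the map (x,y)→(u,v) scales areas by 2.
u-values: 1, -7, -3, 0; range = 1 − (-7) = 8.
v-values: 9, 1, 5, 8; range = 9 − 1 = 8.
Area = (8 × 8) / 2 = 32.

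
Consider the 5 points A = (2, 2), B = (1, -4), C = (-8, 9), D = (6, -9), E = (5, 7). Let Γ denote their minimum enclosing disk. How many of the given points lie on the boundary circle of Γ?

2

The minimum enclosing circle of a finite set is fixed by two of the points (as a diameter) or three (as a circumcircle).
The farthest pair is C–D with squared distance 520. The circle on this segment as diameter has centre (-1, 0) and r² = 520/4 = 130.
Check A: distance² to centre = 13 ≤ 130, so it lies inside.
All remaining points lie in this disk, and no smaller disk contains both endpoints, so this is the minimum enclosing circle.
The points at distance exactly r from the centre are C, D — 2 points.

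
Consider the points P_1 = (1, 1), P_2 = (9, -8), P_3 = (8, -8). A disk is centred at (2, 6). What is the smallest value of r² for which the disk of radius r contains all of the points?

245

The required radius is the distance from (2, 6) to the farthest point.
Squared distances: 26, 245, 232.
Maximum is 245, attained at P_2.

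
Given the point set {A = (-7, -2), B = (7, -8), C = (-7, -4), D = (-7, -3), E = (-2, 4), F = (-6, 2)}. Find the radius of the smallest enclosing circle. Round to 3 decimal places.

8.201

The farthest pair is B–F with squared distance 269. The circle on this segment as diameter has centre (0.5, -3) and r² = 269/4 = 67.25.
Check A: distance² to centre = 57.25 ≤ 67.25, so it lies inside.
All remaining points lie in this disk, and no smaller disk contains both endpoints, so this is the minimum enclosing circle.
r = √(67.25) ≈ 8.201.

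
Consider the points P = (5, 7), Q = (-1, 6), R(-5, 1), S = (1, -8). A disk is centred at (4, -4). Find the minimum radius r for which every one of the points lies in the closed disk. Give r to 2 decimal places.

The required radius is the distance from (4, -4) to the farthest point.
Squared distances: 122, 125, 106, 25.
Maximum is 125, attained at Q.
r = √125 ≈ 11.18.

11.18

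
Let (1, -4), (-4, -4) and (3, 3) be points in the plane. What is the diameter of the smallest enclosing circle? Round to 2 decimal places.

9.90

Call the three points A, B, C in the order given.
Side lengths²: AB² = 25, AC² = 53, BC² = 98.
Since BC² = 98 ≥ 53 + 25 = 78, the angle opposite BC is not acute, so the smallest enclosing circle has BC as diameter.
Centre = midpoint of BC = (-0.5, -0.5), r² = 98/4 = 24.5.
Diameter = 2r = 2√(24.5) ≈ 9.90.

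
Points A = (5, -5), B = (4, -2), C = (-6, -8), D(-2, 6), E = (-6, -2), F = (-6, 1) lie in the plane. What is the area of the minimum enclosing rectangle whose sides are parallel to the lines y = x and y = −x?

162

In coordinates u = x + y, v = x − y the rectangle is axis-aligned; the map (x,y)→(u,v) scales areas by 2.
u-values: 0, 2, -14, 4, -8, -5; range = 4 − (-14) = 18.
v-values: 10, 6, 2, -8, -4, -7; range = 10 − (-8) = 18.
Area = (18 × 18) / 2 = 162.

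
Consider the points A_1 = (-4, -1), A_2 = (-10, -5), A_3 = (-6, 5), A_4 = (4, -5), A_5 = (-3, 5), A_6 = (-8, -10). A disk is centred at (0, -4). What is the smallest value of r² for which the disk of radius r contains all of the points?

The required radius is the distance from (0, -4) to the farthest point.
Squared distances: 25, 101, 117, 17, 90, 100.
Maximum is 117, attained at A_3.

117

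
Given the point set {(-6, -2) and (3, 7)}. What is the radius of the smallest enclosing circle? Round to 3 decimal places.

6.364

The smallest circle enclosing two points has them as diameter endpoints.
Centre = midpoint = (-1.5, 2.5); r² = |(-6, -2)−(3, 7)|²/4 = 162/4 = 40.5.
r = √(40.5) ≈ 6.364.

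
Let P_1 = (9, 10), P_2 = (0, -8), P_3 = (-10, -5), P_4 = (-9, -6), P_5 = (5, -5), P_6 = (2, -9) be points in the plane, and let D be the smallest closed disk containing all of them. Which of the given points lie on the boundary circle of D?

P_1, P_3

The minimum enclosing circle of a finite set is fixed by two of the points (as a diameter) or three (as a circumcircle).
The farthest pair is P_1–P_3 with squared distance 586. The circle on this segment as diameter has centre (-0.5, 2.5) and r² = 586/4 = 146.5.
Check P_2: distance² to centre = 110.5 ≤ 146.5, so it lies inside.
All remaining points lie in this disk, and no smaller disk contains both endpoints, so this is the minimum enclosing circle.
The points at distance exactly r from the centre are P_1, P_3 — 2 points.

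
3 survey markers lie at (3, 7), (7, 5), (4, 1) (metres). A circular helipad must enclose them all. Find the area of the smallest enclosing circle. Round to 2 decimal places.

30.02

Call the three points A, B, C in the order given.
Side lengths²: AB² = 20, AC² = 37, BC² = 25.
Since AC² = 37 < 25 + 20 = 45, the triangle is acute, so the smallest enclosing circle is the circumcircle.
Circumcentre = (89/22, 45/11), r² = 4625/484.
Area = π·r² = π·4625/484 ≈ 30.02.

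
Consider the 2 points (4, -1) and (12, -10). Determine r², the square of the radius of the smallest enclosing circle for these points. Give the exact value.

The smallest circle enclosing two points has them as diameter endpoints.
Centre = midpoint = (8, -5.5); r² = |(4, -1)−(12, -10)|²/4 = 145/4 = 36.25.

36.25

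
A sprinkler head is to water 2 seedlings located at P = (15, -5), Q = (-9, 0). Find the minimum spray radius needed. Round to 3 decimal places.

The smallest circle enclosing two points has them as diameter endpoints.
Centre = midpoint = (3, -2.5); r² = |PQ|²/4 = 601/4 = 150.25.
r = √(150.25) ≈ 12.258.

12.258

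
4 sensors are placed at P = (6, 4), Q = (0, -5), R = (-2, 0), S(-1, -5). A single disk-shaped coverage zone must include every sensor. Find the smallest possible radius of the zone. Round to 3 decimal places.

5.701

The farthest pair is P–S with squared distance 130. The circle on this segment as diameter has centre (2.5, -0.5) and r² = 130/4 = 32.5.
Check Q: distance² to centre = 26.5 ≤ 32.5, so it lies inside.
All remaining points lie in this disk, and no smaller disk contains both endpoints, so this is the minimum enclosing circle.
r = √(32.5) ≈ 5.701.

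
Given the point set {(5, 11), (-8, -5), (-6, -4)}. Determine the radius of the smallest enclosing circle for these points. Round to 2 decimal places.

Call the three points A, B, C in the order given.
Side lengths²: AB² = 425, AC² = 346, BC² = 5.
Since AB² = 425 ≥ 346 + 5 = 351, the angle opposite AB is not acute, so the smallest enclosing circle has AB as diameter.
Centre = midpoint of AB = (-1.5, 3), r² = 425/4 = 106.25.
r = √(106.25) ≈ 10.31.

10.31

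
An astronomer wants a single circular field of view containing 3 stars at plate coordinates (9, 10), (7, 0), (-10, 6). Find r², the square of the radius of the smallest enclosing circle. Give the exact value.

9425/98

Call the three points A, B, C in the order given.
Side lengths²: AB² = 104, AC² = 377, BC² = 325.
Since AC² = 377 < 325 + 104 = 429, the triangle is acute, so the smallest enclosing circle is the circumcircle.
Circumcentre = (-3/14, 93/14), r² = 9425/98.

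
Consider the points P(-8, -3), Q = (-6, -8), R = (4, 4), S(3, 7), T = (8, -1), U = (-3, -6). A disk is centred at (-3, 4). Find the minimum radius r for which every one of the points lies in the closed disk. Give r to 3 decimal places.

The required radius is the distance from (-3, 4) to the farthest point.
Squared distances: 74, 153, 49, 45, 146, 100.
Maximum is 153, attained at Q.
r = √153 ≈ 12.369.

12.369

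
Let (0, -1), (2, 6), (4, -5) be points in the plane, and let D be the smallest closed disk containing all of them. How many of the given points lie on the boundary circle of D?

2

Call the three points A, B, C in the order given.
Side lengths²: AB² = 53, AC² = 32, BC² = 125.
Since BC² = 125 ≥ 53 + 32 = 85, the angle opposite BC is not acute, so the smallest enclosing circle has BC as diameter.
Centre = midpoint of BC = (3, 0.5), r² = 125/4 = 31.25.
The points at distance exactly r from the centre are (2, 6), (4, -5) — 2 points.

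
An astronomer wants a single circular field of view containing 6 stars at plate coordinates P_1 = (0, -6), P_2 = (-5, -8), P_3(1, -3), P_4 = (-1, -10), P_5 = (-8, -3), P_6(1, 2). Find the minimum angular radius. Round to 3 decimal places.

The minimum enclosing circle of a finite set is fixed by two of the points (as a diameter) or three (as a circumcircle).
The minimum enclosing circle is determined by three boundary points: P_4, P_5, P_6.
Their circumcentre is (-12/7, -26/7) with r² = 1961/49.
The farthest remaining point P_2 is at distance² 1429/49 ≤ 1961/49.
r = √(1961/49) ≈ 6.326.

6.326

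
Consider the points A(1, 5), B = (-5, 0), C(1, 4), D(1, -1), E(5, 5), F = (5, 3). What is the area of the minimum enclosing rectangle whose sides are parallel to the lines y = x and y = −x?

In coordinates u = x + y, v = x − y the rectangle is axis-aligned; the map (x,y)→(u,v) scales areas by 2.
u-values: 6, -5, 5, 0, 10, 8; range = 10 − (-5) = 15.
v-values: -4, -5, -3, 2, 0, 2; range = 2 − (-5) = 7.
Area = (15 × 7) / 2 = 52.5.

52.5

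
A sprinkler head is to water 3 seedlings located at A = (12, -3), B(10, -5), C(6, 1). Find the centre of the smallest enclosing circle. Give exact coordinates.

Side lengths²: AB² = 8, AC² = 52, BC² = 52.
Since BC² = 52 < 52 + 8 = 60, the triangle is acute, so the smallest enclosing circle is the circumcircle.
Circumcentre = (8.6, -1.6), r² = 13.52.
Centre = (8.6, -1.6).

(8.6, -1.6)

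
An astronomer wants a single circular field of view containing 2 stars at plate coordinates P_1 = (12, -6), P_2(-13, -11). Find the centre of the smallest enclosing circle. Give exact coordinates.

The smallest circle enclosing two points has them as diameter endpoints.
Centre = midpoint = (-0.5, -8.5); r² = |P_1P_2|²/4 = 650/4 = 162.5.
Centre = (-0.5, -8.5).

(-0.5, -8.5)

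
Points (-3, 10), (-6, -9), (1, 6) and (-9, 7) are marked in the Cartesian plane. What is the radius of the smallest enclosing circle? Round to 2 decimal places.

A smallest enclosing disk is always determined by at most three of the input points on its boundary.
The farthest pair is (-3, 10)–(-6, -9) with squared distance 370. The circle on this segment as diameter has centre (-4.5, 0.5) and r² = 370/4 = 92.5.
Check (1, 6): distance² to centre = 60.5 ≤ 92.5, so it lies inside.
All remaining points lie in this disk, and no smaller disk contains both endpoints, so this is the minimum enclosing circle.
r = √(92.5) ≈ 9.62.

9.62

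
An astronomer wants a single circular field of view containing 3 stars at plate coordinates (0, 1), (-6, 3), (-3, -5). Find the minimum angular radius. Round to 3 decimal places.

4.315

Call the three points A, B, C in the order given.
Side lengths²: AB² = 40, AC² = 45, BC² = 73.
Since BC² = 73 < 45 + 40 = 85, the triangle is acute, so the smallest enclosing circle is the circumcircle.
Circumcentre = (-55/14, -11/14), r² = 1825/98.
r = √(1825/98) ≈ 4.315.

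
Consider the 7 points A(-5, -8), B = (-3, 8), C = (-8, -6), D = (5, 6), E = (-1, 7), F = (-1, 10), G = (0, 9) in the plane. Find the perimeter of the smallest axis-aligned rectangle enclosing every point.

62

Width = max x − min x = 5 − (-8) = 13.
Height = max y − min y = 10 − (-8) = 18.
Perimeter = 2(13 + 18) = 62.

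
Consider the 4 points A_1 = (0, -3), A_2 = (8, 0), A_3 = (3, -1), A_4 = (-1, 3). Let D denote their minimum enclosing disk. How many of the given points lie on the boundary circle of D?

3

The minimum enclosing circle is determined by three boundary points: A_1, A_2, A_4.
Their circumcentre is (109/34, 21/34) with r² = 13505/578.
The farthest remaining point A_3 is at distance² 1537/578 ≤ 13505/578.
The points at distance exactly r from the centre are A_1, A_2, A_4 — 3 points.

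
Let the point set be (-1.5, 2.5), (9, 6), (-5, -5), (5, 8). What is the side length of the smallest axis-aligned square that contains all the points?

14

The bounding box has width 14 and height 13.
An axis-aligned square enclosing the set must have side ≥ max(width, height).
So the minimum side is max(14, 13) = 14.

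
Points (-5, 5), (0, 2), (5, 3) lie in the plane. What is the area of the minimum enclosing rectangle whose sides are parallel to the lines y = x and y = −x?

48

In coordinates u = x + y, v = x − y the rectangle is axis-aligned; the map (x,y)→(u,v) scales areas by 2.
u-values: 0, 2, 8; range = 8 − 0 = 8.
v-values: -10, -2, 2; range = 2 − (-10) = 12.
Area = (8 × 12) / 2 = 48.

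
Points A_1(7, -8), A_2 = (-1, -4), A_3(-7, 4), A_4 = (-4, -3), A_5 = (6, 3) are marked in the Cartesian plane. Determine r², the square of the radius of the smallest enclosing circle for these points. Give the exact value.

85

By Welzl's lemma the MEC is supported by two points (diametrically opposite) or three points (on a circumcircle).
The farthest pair is A_1–A_3 with squared distance 340. The circle on this segment as diameter has centre (0, -2) and r² = 340/4 = 85.
Check A_2: distance² to centre = 5 ≤ 85, so it lies inside.
All remaining points lie in this disk, and no smaller disk contains both endpoints, so this is the minimum enclosing circle.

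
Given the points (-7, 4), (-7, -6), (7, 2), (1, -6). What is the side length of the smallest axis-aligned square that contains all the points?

The bounding box has width 14 and height 10.
An axis-aligned square enclosing the set must have side ≥ max(width, height).
So the minimum side is max(14, 10) = 14.

14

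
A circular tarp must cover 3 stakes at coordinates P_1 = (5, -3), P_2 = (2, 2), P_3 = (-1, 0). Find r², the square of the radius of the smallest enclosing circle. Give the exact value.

Side lengths²: P_1P_2² = 34, P_1P_3² = 45, P_2P_3² = 13.
Since P_1P_3² = 45 < 34 + 13 = 47, the triangle is acute, so the smallest enclosing circle is the circumcircle.
Circumcentre = (29/14, -19/14), r² = 1105/98.

1105/98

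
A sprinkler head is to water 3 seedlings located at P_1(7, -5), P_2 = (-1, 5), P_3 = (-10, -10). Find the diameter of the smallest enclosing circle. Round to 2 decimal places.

Side lengths²: P_1P_2² = 164, P_1P_3² = 314, P_2P_3² = 306.
Since P_1P_3² = 314 < 306 + 164 = 470, the triangle is acute, so the smallest enclosing circle is the circumcircle.
Circumcentre = (-17/7, -152/35), r² = 109429/1225.
Diameter = 2r = 2√(109429/1225) ≈ 18.90.

18.90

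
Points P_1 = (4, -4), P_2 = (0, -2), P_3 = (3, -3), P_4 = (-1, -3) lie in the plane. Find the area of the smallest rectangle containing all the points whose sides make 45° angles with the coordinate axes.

In coordinates u = x + y, v = x − y the rectangle is axis-aligned; the map (x,y)→(u,v) scales areas by 2.
u-values: 0, -2, 0, -4; range = 0 − (-4) = 4.
v-values: 8, 2, 6, 2; range = 8 − 2 = 6.
Area = (4 × 6) / 2 = 12.

12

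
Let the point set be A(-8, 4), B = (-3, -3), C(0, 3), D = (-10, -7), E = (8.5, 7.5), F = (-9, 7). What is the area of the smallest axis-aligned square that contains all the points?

342.25

The bounding box has width 18.5 and height 14.5.
An axis-aligned square enclosing the set must have side ≥ max(width, height).
So the minimum side is max(18.5, 14.5) = 18.5.
Area = 18.5² = 342.25.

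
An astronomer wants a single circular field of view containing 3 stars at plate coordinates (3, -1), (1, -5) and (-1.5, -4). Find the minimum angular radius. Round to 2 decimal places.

Call the three points A, B, C in the order given.
Side lengths²: AB² = 20, AC² = 29.25, BC² = 7.25.
Since AC² = 29.25 ≥ 20 + 7.25 = 27.25, the angle opposite AC is not acute, so the smallest enclosing circle has AC as diameter.
Centre = midpoint of AC = (0.75, -2.5), r² = 29.25/4 = 7.3125.
r = √(7.3125) ≈ 2.70.

2.70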